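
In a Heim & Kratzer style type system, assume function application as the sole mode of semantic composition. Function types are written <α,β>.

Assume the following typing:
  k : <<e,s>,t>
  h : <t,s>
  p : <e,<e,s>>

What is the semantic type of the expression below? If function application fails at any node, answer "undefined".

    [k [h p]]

At [h p]: neither <t,s> nor <e,<e,s>> can take the other as argument; the node is ill-typed.

undefined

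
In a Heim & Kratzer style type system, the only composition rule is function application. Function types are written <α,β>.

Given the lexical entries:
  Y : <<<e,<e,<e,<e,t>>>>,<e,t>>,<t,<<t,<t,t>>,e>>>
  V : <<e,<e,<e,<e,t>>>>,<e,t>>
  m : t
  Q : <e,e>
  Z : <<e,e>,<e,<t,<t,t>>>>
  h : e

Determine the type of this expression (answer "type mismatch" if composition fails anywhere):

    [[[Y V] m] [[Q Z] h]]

[Y V]: functor Y : <<<e,<e,<e,<e,t>>>>,<e,t>>,<t,<<t,<t,t>>,e>>>, argument V : <<e,<e,<e,<e,t>>>>,<e,t>>; result <t,<<t,<t,t>>,e>>.
[[Y V] m]: functor [Y V] : <t,<<t,<t,t>>,e>>, argument m : t; result <<t,<t,t>>,e>.
[Q Z]: functor Z : <<e,e>,<e,<t,<t,t>>>>, argument Q : <e,e>; result <e,<t,<t,t>>>.
[[Q Z] h]: functor [Q Z] : <e,<t,<t,t>>>, argument h : e; result <t,<t,t>>.
[[[Y V] m] [[Q Z] h]]: functor [[Y V] m] : <<t,<t,t>>,e>, argument [[Q Z] h] : <t,<t,t>>; result e.

e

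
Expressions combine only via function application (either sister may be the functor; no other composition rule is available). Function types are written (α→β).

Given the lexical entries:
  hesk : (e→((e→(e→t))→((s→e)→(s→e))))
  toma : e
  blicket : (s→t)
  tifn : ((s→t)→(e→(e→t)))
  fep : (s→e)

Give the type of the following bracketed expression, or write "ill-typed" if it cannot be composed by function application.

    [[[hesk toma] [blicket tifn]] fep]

[hesk toma]: functor hesk : (e→((e→(e→t))→((s→e)→(s→e)))), argument toma : e; result ((e→(e→t))→((s→e)→(s→e))).
[blicket tifn]: functor tifn : ((s→t)→(e→(e→t))), argument blicket : (s→t); result (e→(e→t)).
[[hesk toma] [blicket tifn]]: functor [hesk toma] : ((e→(e→t))→((s→e)→(s→e))), argument [blicket tifn] : (e→(e→t)); result ((s→e)→(s→e)).
[[[hesk toma] [blicket tifn]] fep]: functor [[hesk toma] [blicket tifn]] : ((s→e)→(s→e)), argument fep : (s→e); result (s→e).

(s→e)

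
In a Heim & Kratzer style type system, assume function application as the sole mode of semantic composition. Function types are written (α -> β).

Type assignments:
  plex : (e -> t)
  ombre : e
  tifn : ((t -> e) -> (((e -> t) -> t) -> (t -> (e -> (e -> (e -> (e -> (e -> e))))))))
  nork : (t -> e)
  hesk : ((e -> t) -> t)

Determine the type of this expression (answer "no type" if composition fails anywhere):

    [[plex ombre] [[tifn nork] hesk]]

At [plex ombre], plex : (e -> t) takes ombre : e, giving t.
At [tifn nork], tifn : ((t -> e) -> (((e -> t) -> t) -> (t -> (e -> (e -> (e -> (e -> (e -> e)))))))) takes nork : (t -> e), giving (((e -> t) -> t) -> (t -> (e -> (e -> (e -> (e -> (e -> e))))))).
At [[tifn nork] hesk], [tifn nork] : (((e -> t) -> t) -> (t -> (e -> (e -> (e -> (e -> (e -> e))))))) takes hesk : ((e -> t) -> t), giving (t -> (e -> (e -> (e -> (e -> (e -> e)))))).
At [[plex ombre] [[tifn nork] hesk]], [[tifn nork] hesk] : (t -> (e -> (e -> (e -> (e -> (e -> e)))))) takes [plex ombre] : t, giving (e -> (e -> (e -> (e -> (e -> e))))).

(e -> (e -> (e -> (e -> (e -> e)))))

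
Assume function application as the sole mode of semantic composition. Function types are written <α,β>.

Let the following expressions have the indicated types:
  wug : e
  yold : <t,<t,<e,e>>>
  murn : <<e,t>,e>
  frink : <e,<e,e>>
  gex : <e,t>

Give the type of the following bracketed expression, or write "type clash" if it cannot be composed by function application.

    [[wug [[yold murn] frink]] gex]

type clash

At [yold murn]: neither <t,<t,<e,e>>> nor <<e,t>,e> can take the other as argument; the node is ill-typed.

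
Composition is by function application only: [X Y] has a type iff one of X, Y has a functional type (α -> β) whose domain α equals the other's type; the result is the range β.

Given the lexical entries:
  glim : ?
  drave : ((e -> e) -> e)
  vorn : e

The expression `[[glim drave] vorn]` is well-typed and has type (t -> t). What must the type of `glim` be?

(((e -> e) -> e) -> (e -> (t -> t)))

[[glim drave] vorn] must have type (t -> t). The sister vorn has type e; that is not a function onto (t -> t), so [glim drave] must be the functor, of type (e -> (t -> t)).
[glim drave] must have type (e -> (t -> t)). The sister drave has type ((e -> e) -> e); that is not a function onto (e -> (t -> t)), so glim must be the functor, of type (((e -> e) -> e) -> (e -> (t -> t))).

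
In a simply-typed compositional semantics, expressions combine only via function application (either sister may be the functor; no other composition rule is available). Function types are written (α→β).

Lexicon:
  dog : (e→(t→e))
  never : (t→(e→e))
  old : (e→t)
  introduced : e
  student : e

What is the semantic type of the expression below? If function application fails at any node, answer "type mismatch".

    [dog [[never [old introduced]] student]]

At [old introduced], old : (e→t) takes introduced : e, giving t.
At [never [old introduced]], never : (t→(e→e)) takes [old introduced] : t, giving (e→e).
At [[never [old introduced]] student], [never [old introduced]] : (e→e) takes student : e, giving e.
At [dog [[never [old introduced]] student]], dog : (e→(t→e)) takes [[never [old introduced]] student] : e, giving (t→e).

(t→e)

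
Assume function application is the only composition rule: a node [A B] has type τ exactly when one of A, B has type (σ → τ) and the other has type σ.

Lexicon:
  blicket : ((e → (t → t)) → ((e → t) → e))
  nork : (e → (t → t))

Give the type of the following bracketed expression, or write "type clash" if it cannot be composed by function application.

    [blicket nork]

((e → t) → e)

[blicket nork]: ((e → (t → t)) → ((e → t) → e)) applied to (e → (t → t)) yields ((e → t) → e).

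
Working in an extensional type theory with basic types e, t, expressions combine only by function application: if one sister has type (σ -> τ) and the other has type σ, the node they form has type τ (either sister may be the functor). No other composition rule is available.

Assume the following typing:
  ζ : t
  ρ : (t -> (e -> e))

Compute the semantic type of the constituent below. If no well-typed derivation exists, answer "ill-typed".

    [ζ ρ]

(e -> e)

At [ζ ρ], ρ : (t -> (e -> e)) takes ζ : t, giving (e -> e).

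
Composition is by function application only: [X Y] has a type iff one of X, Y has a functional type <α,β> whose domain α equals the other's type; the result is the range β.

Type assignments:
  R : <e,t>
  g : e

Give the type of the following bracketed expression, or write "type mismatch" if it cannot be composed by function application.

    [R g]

[R g]: functor R : <e,t>, argument g : e; result t.

t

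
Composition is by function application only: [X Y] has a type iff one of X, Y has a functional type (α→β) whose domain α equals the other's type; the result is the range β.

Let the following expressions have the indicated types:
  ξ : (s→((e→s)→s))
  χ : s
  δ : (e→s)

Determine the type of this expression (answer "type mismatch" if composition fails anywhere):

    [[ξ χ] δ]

[ξ χ]: ξ is (s→((e→s)→s)), χ is s; result ((e→s)→s).
[[ξ χ] δ]: [ξ χ] is ((e→s)→s), δ is (e→s); result s.

s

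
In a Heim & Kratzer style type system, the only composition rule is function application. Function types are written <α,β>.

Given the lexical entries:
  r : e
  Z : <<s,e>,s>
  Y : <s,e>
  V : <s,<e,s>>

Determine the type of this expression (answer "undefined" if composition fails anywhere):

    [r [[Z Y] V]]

s

[Z Y]: Z is <<s,e>,s>, Y is <s,e>; result s.
[[Z Y] V]: V is <s,<e,s>>, [Z Y] is s; result <e,s>.
[r [[Z Y] V]]: [[Z Y] V] is <e,s>, r is e; result s.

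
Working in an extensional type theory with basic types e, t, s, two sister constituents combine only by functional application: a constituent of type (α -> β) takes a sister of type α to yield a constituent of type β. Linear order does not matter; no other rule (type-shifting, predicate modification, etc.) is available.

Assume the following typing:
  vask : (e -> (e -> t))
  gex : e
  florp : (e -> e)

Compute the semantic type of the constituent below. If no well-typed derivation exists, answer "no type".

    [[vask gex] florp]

no type

At [vask gex], vask : (e -> (e -> t)) takes gex : e, giving (e -> t).
[[vask gex] florp]: (e -> t) and (e -> e) cannot combine by function application — type clash.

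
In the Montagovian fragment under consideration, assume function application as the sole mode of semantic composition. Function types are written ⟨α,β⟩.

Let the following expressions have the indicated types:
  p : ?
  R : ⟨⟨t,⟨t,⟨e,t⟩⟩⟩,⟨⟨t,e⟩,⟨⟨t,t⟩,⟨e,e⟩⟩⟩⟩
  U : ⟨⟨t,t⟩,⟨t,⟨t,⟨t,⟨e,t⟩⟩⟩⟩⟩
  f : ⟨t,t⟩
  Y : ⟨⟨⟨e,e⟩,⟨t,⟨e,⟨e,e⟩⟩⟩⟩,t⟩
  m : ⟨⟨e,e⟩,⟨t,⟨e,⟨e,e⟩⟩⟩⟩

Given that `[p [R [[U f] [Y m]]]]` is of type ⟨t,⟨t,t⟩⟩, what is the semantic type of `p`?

⟨⟨⟨t,e⟩,⟨⟨t,t⟩,⟨e,e⟩⟩⟩,⟨t,⟨t,t⟩⟩⟩

[p [R [[U f] [Y m]]]] is required to be ⟨t,⟨t,t⟩⟩. [R [[U f] [Y m]]] : ⟨⟨t,e⟩,⟨⟨t,t⟩,⟨e,e⟩⟩⟩ cannot yield ⟨t,⟨t,t⟩⟩ as functor, so p : ⟨⟨⟨t,e⟩,⟨⟨t,t⟩,⟨e,e⟩⟩⟩,⟨t,⟨t,t⟩⟩⟩.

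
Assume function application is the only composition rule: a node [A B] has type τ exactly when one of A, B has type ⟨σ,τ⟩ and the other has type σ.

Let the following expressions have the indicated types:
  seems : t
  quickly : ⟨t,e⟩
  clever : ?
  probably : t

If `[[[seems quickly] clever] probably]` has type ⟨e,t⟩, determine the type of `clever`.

At [[[seems quickly] clever] probably] (required: ⟨e,t⟩): probably is t, which is not a function with range ⟨e,t⟩; hence [[seems quickly] clever] is the functor — type ⟨t,⟨e,t⟩⟩.
At [[seems quickly] clever] (required: ⟨t,⟨e,t⟩⟩): [seems quickly] is e, which is not a function with range ⟨t,⟨e,t⟩⟩; hence clever is the functor — type ⟨e,⟨t,⟨e,t⟩⟩⟩.

⟨e,⟨t,⟨e,t⟩⟩⟩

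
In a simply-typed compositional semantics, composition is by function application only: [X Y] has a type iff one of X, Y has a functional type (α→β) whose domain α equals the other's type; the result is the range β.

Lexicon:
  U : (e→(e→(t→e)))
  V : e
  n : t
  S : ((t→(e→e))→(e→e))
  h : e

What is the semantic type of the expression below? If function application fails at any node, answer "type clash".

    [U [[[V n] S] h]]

type clash

[V n]: e and t cannot combine by function application — type clash.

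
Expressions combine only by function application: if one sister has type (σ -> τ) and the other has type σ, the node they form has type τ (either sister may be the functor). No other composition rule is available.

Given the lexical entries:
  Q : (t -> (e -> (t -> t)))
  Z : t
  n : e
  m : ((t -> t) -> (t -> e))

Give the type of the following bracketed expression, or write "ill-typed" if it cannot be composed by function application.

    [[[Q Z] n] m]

(t -> e)

[Q Z]: functor Q : (t -> (e -> (t -> t))), argument Z : t; result (e -> (t -> t)).
[[Q Z] n]: functor [Q Z] : (e -> (t -> t)), argument n : e; result (t -> t).
[[[Q Z] n] m]: functor m : ((t -> t) -> (t -> e)), argument [[Q Z] n] : (t -> t); result (t -> e).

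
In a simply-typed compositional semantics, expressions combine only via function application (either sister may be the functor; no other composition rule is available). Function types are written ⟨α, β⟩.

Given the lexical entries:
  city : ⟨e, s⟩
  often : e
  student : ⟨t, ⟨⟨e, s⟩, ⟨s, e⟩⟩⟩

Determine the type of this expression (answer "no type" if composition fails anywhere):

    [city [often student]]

[often student]: e with ⟨t, ⟨⟨e, s⟩, ⟨s, e⟩⟩⟩ — neither is a function whose domain matches the other; composition fails here.

no type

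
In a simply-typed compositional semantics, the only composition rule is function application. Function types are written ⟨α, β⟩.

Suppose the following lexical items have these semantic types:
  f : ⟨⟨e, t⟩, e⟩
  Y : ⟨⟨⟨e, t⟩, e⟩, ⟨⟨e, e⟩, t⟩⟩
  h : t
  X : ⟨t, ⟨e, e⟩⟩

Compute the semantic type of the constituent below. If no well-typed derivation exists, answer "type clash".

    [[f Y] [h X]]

t

At [f Y], Y : ⟨⟨⟨e, t⟩, e⟩, ⟨⟨e, e⟩, t⟩⟩ takes f : ⟨⟨e, t⟩, e⟩, giving ⟨⟨e, e⟩, t⟩.
At [h X], X : ⟨t, ⟨e, e⟩⟩ takes h : t, giving ⟨e, e⟩.
At [[f Y] [h X]], [f Y] : ⟨⟨e, e⟩, t⟩ takes [h X] : ⟨e, e⟩, giving t.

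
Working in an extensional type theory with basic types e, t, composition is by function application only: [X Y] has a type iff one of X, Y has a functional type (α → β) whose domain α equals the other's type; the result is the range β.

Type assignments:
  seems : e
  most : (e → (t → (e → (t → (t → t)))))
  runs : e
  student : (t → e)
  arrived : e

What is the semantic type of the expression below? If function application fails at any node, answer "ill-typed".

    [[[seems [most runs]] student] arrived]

ill-typed

[most runs]: functor most : (e → (t → (e → (t → (t → t))))), argument runs : e; result (t → (e → (t → (t → t)))).
[seems [most runs]]: e and (t → (e → (t → (t → t)))) cannot combine by function application — type clash.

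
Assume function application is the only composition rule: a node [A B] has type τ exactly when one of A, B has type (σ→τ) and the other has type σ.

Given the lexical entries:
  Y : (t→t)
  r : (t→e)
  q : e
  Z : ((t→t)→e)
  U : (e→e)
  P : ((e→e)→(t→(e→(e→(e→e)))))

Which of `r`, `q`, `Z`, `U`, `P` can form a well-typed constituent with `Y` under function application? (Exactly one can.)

Z

r : (t→e) — no; Y wants t, and r wants t.
q : e — no; Y wants t, and q wants nothing (atomic).
Z — combines: Z : ((t→t)→e) takes Y : (t→t) as argument, giving e.
U : (e→e) — no; Y wants t, and U wants e.
P : ((e→e)→(t→(e→(e→(e→e))))) — no; Y wants t, and P wants (e→e).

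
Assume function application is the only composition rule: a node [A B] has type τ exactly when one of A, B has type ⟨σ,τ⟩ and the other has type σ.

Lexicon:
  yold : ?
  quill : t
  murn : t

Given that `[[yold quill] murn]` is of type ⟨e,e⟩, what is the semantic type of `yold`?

[[yold quill] murn] must have type ⟨e,e⟩. The sister murn has type t; that is not a function onto ⟨e,e⟩, so [yold quill] must be the functor, of type ⟨t,⟨e,e⟩⟩.
[yold quill] must have type ⟨t,⟨e,e⟩⟩. The sister quill has type t; that is not a function onto ⟨t,⟨e,e⟩⟩, so yold must be the functor, of type ⟨t,⟨t,⟨e,e⟩⟩⟩.

⟨t,⟨t,⟨e,e⟩⟩⟩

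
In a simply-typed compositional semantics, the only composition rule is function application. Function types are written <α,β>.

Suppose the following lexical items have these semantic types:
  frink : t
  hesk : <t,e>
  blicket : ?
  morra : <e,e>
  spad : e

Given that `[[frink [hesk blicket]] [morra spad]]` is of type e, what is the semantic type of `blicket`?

<<t,e>,<t,<e,e>>>

For [[frink [hesk blicket]] [morra spad]] to have type e with [morra spad] of type e, [frink [hesk blicket]] must be the function: [frink [hesk blicket]] : <e,e>.
For [frink [hesk blicket]] to have type <e,e> with frink of type t, [hesk blicket] must be the function: [hesk blicket] : <t,<e,e>>.
For [hesk blicket] to have type <t,<e,e>> with hesk of type <t,e>, blicket must be the function: blicket : <<t,e>,<t,<e,e>>>.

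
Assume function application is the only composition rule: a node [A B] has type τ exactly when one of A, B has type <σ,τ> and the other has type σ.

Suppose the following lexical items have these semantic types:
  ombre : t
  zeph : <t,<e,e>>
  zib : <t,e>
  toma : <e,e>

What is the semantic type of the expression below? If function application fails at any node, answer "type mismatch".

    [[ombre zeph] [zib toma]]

type mismatch

[ombre zeph] — zeph of type <t,<e,e>> combines with ombre of type t: type <e,e>.
At [zib toma]: neither <t,e> nor <e,e> can take the other as argument; the node is ill-typed.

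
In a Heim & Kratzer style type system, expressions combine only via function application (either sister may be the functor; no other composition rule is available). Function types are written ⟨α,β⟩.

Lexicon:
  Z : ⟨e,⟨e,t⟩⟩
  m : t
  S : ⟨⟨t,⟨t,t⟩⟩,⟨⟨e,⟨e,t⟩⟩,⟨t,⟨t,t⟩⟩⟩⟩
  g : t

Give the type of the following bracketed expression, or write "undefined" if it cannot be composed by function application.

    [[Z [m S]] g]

[m S]: t with ⟨⟨t,⟨t,t⟩⟩,⟨⟨e,⟨e,t⟩⟩,⟨t,⟨t,t⟩⟩⟩⟩ — neither is a function whose domain matches the other; composition fails here.

undefined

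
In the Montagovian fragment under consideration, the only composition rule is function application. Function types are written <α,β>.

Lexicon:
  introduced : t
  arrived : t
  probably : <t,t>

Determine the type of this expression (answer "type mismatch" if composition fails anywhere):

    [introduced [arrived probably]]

type mismatch

[arrived probably]: functor probably : <t,t>, argument arrived : t; result t.
[introduced [arrived probably]]: t and t cannot combine by function application — type clash.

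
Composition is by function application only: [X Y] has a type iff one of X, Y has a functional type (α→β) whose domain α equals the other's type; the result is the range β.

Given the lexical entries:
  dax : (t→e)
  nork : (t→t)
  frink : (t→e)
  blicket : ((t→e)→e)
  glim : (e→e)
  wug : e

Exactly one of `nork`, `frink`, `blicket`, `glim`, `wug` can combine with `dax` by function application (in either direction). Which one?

nork : (t→t) — dax needs t; nork needs t; neither fits.
frink : (t→e) — dax needs t; frink needs t; neither fits.
blicket — combines: blicket : ((t→e)→e) takes dax : (t→e) as argument, giving e.
glim : (e→e) — dax needs t; glim needs e; neither fits.
wug : e — dax needs t; wug needs nothing (atomic); neither fits.

blicket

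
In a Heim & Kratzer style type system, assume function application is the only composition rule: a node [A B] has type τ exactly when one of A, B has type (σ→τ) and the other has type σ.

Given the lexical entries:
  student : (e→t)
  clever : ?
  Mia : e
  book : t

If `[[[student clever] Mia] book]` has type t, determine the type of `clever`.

[[[student clever] Mia] book] is required to be t. book : t cannot yield t as functor, so [[student clever] Mia] : (t→t).
[[student clever] Mia] is required to be (t→t). Mia : e cannot yield (t→t) as functor, so [student clever] : (e→(t→t)).
[student clever] is required to be (e→(t→t)). student : (e→t) cannot yield (e→(t→t)) as functor, so clever : ((e→t)→(e→(t→t))).

((e→t)→(e→(t→t)))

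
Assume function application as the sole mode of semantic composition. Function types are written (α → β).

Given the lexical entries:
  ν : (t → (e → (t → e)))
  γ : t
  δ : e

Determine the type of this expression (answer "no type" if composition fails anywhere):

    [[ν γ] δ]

[ν γ]: (t → (e → (t → e))) applied to t yields (e → (t → e)).
[[ν γ] δ]: (e → (t → e)) applied to e yields (t → e).

(t → e)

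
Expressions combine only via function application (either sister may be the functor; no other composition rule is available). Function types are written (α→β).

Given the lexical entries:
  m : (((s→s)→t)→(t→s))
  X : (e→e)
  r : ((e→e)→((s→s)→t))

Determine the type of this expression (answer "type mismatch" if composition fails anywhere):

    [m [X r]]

(t→s)

[X r]: functor r : ((e→e)→((s→s)→t)), argument X : (e→e); result ((s→s)→t).
[m [X r]]: functor m : (((s→s)→t)→(t→s)), argument [X r] : ((s→s)→t); result (t→s).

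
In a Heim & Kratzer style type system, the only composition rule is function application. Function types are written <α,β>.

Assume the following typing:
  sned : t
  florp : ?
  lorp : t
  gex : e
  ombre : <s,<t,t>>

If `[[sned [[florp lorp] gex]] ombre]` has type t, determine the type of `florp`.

At [[sned [[florp lorp] gex]] ombre] (required: t): ombre is <s,<t,t>>, which is not a function with range t; hence [sned [[florp lorp] gex]] is the functor — type <<s,<t,t>>,t>.
At [sned [[florp lorp] gex]] (required: <<s,<t,t>>,t>): sned is t, which is not a function with range <<s,<t,t>>,t>; hence [[florp lorp] gex] is the functor — type <t,<<s,<t,t>>,t>>.
At [[florp lorp] gex] (required: <t,<<s,<t,t>>,t>>): gex is e, which is not a function with range <t,<<s,<t,t>>,t>>; hence [florp lorp] is the functor — type <e,<t,<<s,<t,t>>,t>>>.
At [florp lorp] (required: <e,<t,<<s,<t,t>>,t>>>): lorp is t, which is not a function with range <e,<t,<<s,<t,t>>,t>>>; hence florp is the functor — type <t,<e,<t,<<s,<t,t>>,t>>>>.

<t,<e,<t,<<s,<t,t>>,t>>>>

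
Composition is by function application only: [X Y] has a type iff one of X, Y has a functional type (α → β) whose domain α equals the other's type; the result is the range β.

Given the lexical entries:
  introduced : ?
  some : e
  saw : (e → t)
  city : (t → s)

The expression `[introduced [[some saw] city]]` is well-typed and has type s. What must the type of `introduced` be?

(s → s)

For [introduced [[some saw] city]] to have type s with [[some saw] city] of type s, introduced must be the function: introduced : (s → s).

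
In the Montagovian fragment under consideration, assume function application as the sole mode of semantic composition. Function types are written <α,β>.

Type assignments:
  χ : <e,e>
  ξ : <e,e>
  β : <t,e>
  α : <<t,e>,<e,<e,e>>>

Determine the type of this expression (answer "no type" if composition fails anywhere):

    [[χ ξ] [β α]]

no type

[χ ξ]: <e,e> with <e,e> — neither is a function whose domain matches the other; composition fails here.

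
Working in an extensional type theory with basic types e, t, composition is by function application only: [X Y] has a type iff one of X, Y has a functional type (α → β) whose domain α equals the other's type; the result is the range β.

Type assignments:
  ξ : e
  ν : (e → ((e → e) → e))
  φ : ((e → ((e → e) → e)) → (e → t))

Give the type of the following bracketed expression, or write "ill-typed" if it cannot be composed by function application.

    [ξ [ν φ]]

t

[ν φ]: φ is ((e → ((e → e) → e)) → (e → t)), ν is (e → ((e → e) → e)); result (e → t).
[ξ [ν φ]]: [ν φ] is (e → t), ξ is e; result t.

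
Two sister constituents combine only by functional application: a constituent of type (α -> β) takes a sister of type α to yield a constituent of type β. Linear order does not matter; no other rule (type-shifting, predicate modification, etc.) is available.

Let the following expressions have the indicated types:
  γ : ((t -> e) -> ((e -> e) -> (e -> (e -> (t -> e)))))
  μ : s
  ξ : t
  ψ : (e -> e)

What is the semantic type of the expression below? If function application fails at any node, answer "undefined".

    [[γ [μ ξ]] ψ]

undefined

[μ ξ]: s and t cannot combine by function application — type clash.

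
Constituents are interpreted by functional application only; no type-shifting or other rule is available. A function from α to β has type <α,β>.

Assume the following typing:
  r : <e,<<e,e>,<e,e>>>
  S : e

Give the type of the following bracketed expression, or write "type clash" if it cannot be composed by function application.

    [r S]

At [r S], r : <e,<<e,e>,<e,e>>> takes S : e, giving <<e,e>,<e,e>>.

<<e,e>,<e,e>>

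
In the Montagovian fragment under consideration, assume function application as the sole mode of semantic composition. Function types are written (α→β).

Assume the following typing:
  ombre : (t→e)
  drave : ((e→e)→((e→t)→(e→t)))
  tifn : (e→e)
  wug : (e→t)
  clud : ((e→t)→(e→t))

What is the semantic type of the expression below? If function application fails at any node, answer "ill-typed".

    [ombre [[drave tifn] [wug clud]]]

ill-typed

[drave tifn]: functor drave : ((e→e)→((e→t)→(e→t))), argument tifn : (e→e); result ((e→t)→(e→t)).
[wug clud]: functor clud : ((e→t)→(e→t)), argument wug : (e→t); result (e→t).
[[drave tifn] [wug clud]]: functor [drave tifn] : ((e→t)→(e→t)), argument [wug clud] : (e→t); result (e→t).
[ombre [[drave tifn] [wug clud]]]: (t→e) and (e→t) cannot combine by function application — type clash.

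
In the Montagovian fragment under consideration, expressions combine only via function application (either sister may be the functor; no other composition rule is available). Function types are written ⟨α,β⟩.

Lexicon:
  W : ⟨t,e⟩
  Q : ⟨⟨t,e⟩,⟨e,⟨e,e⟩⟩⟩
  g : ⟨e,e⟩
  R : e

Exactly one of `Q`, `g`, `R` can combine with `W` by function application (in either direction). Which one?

Q

Q — combines: Q : ⟨⟨t,e⟩,⟨e,⟨e,e⟩⟩⟩ takes W : ⟨t,e⟩ as argument, giving ⟨e,⟨e,e⟩⟩.
g : ⟨e,e⟩ — W needs t; g needs e; neither fits.
R : e — W needs t; R needs nothing (atomic); neither fits.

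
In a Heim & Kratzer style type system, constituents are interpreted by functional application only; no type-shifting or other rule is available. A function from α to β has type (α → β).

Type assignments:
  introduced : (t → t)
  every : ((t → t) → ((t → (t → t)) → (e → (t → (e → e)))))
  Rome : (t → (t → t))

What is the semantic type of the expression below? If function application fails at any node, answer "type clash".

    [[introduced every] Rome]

[introduced every] — every of type ((t → t) → ((t → (t → t)) → (e → (t → (e → e))))) combines with introduced of type (t → t): type ((t → (t → t)) → (e → (t → (e → e)))).
[[introduced every] Rome] — [introduced every] of type ((t → (t → t)) → (e → (t → (e → e)))) combines with Rome of type (t → (t → t)): type (e → (t → (e → e))).

(e → (t → (e → e)))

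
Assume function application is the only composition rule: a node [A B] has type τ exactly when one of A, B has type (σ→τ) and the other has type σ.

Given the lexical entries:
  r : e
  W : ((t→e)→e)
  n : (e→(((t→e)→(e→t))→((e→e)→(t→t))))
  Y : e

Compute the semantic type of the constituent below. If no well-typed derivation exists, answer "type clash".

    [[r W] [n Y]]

type clash

[r W]: e and ((t→e)→e) cannot combine by function application — type clash.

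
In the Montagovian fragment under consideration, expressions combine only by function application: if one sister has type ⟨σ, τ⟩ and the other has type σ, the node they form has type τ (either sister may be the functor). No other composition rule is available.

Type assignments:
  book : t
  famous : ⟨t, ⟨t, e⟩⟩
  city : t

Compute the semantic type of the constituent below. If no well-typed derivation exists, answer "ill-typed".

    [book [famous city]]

At [famous city], famous : ⟨t, ⟨t, e⟩⟩ takes city : t, giving ⟨t, e⟩.
At [book [famous city]], [famous city] : ⟨t, e⟩ takes book : t, giving e.

e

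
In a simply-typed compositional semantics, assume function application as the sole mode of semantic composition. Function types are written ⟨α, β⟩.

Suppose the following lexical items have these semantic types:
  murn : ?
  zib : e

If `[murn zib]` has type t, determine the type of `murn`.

[murn zib] is required to be t. zib : e cannot yield t as functor, so murn : ⟨e, t⟩.

⟨e, t⟩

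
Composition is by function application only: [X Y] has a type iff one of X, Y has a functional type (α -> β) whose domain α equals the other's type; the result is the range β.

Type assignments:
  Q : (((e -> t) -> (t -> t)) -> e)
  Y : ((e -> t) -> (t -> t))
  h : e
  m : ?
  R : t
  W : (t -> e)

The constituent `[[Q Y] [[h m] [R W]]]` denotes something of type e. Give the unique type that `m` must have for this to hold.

(e -> (e -> (e -> e)))

[[Q Y] [[h m] [R W]]] is required to be e. [Q Y] : e cannot yield e as functor, so [[h m] [R W]] : (e -> e).
[[h m] [R W]] is required to be (e -> e). [R W] : e cannot yield (e -> e) as functor, so [h m] : (e -> (e -> e)).
[h m] is required to be (e -> (e -> e)). h : e cannot yield (e -> (e -> e)) as functor, so m : (e -> (e -> (e -> e))).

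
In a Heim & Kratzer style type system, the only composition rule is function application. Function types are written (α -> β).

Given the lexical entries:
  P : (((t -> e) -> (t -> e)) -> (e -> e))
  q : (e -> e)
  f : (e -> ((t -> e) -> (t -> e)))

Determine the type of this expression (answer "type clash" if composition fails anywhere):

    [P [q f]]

[q f]: (e -> e) with (e -> ((t -> e) -> (t -> e))) — neither is a function whose domain matches the other; composition fails here.

type clash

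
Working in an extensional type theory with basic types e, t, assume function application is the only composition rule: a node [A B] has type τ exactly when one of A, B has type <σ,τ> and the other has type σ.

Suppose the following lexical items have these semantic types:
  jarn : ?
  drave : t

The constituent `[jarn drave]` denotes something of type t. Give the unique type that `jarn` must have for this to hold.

[jarn drave] is required to be t. drave : t cannot yield t as functor, so jarn : <t,t>.

<t,t>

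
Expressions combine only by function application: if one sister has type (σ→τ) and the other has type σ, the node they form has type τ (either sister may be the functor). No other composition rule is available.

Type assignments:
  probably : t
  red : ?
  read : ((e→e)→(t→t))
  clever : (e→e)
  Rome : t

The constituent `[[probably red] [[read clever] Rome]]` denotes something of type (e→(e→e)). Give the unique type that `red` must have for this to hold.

(t→(t→(e→(e→e))))

[[probably red] [[read clever] Rome]] is required to be (e→(e→e)). [[read clever] Rome] : t cannot yield (e→(e→e)) as functor, so [probably red] : (t→(e→(e→e))).
[probably red] is required to be (t→(e→(e→e))). probably : t cannot yield (t→(e→(e→e))) as functor, so red : (t→(t→(e→(e→e)))).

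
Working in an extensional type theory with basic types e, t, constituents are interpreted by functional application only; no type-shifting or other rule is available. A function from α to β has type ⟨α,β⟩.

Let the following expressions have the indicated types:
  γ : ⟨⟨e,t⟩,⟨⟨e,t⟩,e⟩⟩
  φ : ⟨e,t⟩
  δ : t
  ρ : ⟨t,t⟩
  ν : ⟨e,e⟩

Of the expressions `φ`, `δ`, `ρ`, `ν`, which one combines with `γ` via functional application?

φ

φ — combines: γ : ⟨⟨e,t⟩,⟨⟨e,t⟩,e⟩⟩ takes φ : ⟨e,t⟩ as argument, giving ⟨⟨e,t⟩,e⟩.
δ : t — no; γ wants ⟨e,t⟩, and δ wants nothing (atomic).
ρ : ⟨t,t⟩ — no; γ wants ⟨e,t⟩, and ρ wants t.
ν : ⟨e,e⟩ — no; γ wants ⟨e,t⟩, and ν wants e.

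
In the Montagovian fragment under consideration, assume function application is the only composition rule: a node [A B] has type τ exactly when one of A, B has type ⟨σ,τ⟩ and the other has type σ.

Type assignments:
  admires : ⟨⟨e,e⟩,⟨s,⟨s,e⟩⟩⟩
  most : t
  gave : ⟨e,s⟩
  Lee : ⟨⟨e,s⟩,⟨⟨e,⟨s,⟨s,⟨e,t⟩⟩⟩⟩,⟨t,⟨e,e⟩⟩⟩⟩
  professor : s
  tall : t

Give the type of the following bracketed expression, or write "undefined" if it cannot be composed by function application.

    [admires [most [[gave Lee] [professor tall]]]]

undefined

At [gave Lee], Lee : ⟨⟨e,s⟩,⟨⟨e,⟨s,⟨s,⟨e,t⟩⟩⟩⟩,⟨t,⟨e,e⟩⟩⟩⟩ takes gave : ⟨e,s⟩, giving ⟨⟨e,⟨s,⟨s,⟨e,t⟩⟩⟩⟩,⟨t,⟨e,e⟩⟩⟩.
[professor tall]: s and t cannot combine by function application — type clash.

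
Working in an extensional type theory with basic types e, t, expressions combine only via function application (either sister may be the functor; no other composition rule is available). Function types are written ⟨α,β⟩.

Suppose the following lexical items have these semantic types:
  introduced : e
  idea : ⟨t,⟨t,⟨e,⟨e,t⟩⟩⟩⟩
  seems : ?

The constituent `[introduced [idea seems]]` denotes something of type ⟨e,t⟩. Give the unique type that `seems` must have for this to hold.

⟨⟨t,⟨t,⟨e,⟨e,t⟩⟩⟩⟩,⟨e,⟨e,t⟩⟩⟩

For [introduced [idea seems]] to have type ⟨e,t⟩ with introduced of type e, [idea seems] must be the function: [idea seems] : ⟨e,⟨e,t⟩⟩.
For [idea seems] to have type ⟨e,⟨e,t⟩⟩ with idea of type ⟨t,⟨t,⟨e,⟨e,t⟩⟩⟩⟩, seems must be the function: seems : ⟨⟨t,⟨t,⟨e,⟨e,t⟩⟩⟩⟩,⟨e,⟨e,t⟩⟩⟩.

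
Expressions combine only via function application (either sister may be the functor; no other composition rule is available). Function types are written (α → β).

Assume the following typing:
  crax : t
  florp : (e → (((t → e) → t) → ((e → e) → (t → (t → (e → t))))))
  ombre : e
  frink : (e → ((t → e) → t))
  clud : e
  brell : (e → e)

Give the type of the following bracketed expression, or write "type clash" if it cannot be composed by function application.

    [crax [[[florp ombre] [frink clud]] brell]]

[florp ombre]: florp is (e → (((t → e) → t) → ((e → e) → (t → (t → (e → t)))))), ombre is e; result (((t → e) → t) → ((e → e) → (t → (t → (e → t))))).
[frink clud]: frink is (e → ((t → e) → t)), clud is e; result ((t → e) → t).
[[florp ombre] [frink clud]]: [florp ombre] is (((t → e) → t) → ((e → e) → (t → (t → (e → t))))), [frink clud] is ((t → e) → t); result ((e → e) → (t → (t → (e → t)))).
[[[florp ombre] [frink clud]] brell]: [[florp ombre] [frink clud]] is ((e → e) → (t → (t → (e → t)))), brell is (e → e); result (t → (t → (e → t))).
[crax [[[florp ombre] [frink clud]] brell]]: [[[florp ombre] [frink clud]] brell] is (t → (t → (e → t))), crax is t; result (t → (e → t)).

(t → (e → t))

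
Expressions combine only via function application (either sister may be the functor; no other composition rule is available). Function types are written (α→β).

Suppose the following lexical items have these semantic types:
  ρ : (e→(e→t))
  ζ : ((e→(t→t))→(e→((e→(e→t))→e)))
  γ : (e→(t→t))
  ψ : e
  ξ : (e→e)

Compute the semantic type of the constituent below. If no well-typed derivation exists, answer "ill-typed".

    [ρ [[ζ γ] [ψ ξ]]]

[ζ γ]: functor ζ : ((e→(t→t))→(e→((e→(e→t))→e))), argument γ : (e→(t→t)); result (e→((e→(e→t))→e)).
[ψ ξ]: functor ξ : (e→e), argument ψ : e; result e.
[[ζ γ] [ψ ξ]]: functor [ζ γ] : (e→((e→(e→t))→e)), argument [ψ ξ] : e; result ((e→(e→t))→e).
[ρ [[ζ γ] [ψ ξ]]]: functor [[ζ γ] [ψ ξ]] : ((e→(e→t))→e), argument ρ : (e→(e→t)); result e.

e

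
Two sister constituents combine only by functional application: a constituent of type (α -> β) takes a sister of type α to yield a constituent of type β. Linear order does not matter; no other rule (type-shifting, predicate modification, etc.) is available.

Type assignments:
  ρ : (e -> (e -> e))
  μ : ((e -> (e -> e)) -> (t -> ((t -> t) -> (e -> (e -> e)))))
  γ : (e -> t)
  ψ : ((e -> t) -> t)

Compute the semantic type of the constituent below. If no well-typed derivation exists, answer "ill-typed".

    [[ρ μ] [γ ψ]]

((t -> t) -> (e -> (e -> e)))

[ρ μ]: functor μ : ((e -> (e -> e)) -> (t -> ((t -> t) -> (e -> (e -> e))))), argument ρ : (e -> (e -> e)); result (t -> ((t -> t) -> (e -> (e -> e)))).
[γ ψ]: functor ψ : ((e -> t) -> t), argument γ : (e -> t); result t.
[[ρ μ] [γ ψ]]: functor [ρ μ] : (t -> ((t -> t) -> (e -> (e -> e)))), argument [γ ψ] : t; result ((t -> t) -> (e -> (e -> e))).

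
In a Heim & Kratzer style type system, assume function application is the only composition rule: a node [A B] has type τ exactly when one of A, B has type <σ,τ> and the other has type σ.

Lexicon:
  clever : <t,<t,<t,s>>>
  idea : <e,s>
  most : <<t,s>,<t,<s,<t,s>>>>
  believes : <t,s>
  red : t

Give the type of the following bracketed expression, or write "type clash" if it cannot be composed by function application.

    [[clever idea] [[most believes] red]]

[clever idea]: <t,<t,<t,s>>> and <e,s> cannot combine by function application — type clash.

type clash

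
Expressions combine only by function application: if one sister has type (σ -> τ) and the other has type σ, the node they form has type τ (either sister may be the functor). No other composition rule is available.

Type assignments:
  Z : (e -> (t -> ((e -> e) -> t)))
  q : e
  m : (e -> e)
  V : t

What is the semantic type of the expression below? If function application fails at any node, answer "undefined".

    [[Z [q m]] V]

[q m] — m of type (e -> e) combines with q of type e: type e.
[Z [q m]] — Z of type (e -> (t -> ((e -> e) -> t))) combines with [q m] of type e: type (t -> ((e -> e) -> t)).
[[Z [q m]] V] — [Z [q m]] of type (t -> ((e -> e) -> t)) combines with V of type t: type ((e -> e) -> t).

((e -> e) -> t)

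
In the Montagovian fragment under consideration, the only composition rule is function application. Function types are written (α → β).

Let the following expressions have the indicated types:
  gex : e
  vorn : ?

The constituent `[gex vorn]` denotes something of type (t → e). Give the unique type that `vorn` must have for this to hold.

(e → (t → e))

[gex vorn] must have type (t → e). The sister gex has type e; that is not a function onto (t → e), so vorn must be the functor, of type (e → (t → e)).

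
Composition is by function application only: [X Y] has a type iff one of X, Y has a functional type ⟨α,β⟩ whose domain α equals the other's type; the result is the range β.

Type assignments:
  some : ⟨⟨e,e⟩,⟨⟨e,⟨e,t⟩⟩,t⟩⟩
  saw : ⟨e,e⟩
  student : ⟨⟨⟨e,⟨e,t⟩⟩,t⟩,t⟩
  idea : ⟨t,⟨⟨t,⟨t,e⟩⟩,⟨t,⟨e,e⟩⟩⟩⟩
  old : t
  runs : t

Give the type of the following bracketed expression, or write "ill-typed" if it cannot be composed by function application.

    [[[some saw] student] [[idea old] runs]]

ill-typed

[some saw]: some is ⟨⟨e,e⟩,⟨⟨e,⟨e,t⟩⟩,t⟩⟩, saw is ⟨e,e⟩; result ⟨⟨e,⟨e,t⟩⟩,t⟩.
[[some saw] student]: student is ⟨⟨⟨e,⟨e,t⟩⟩,t⟩,t⟩, [some saw] is ⟨⟨e,⟨e,t⟩⟩,t⟩; result t.
[idea old]: idea is ⟨t,⟨⟨t,⟨t,e⟩⟩,⟨t,⟨e,e⟩⟩⟩⟩, old is t; result ⟨⟨t,⟨t,e⟩⟩,⟨t,⟨e,e⟩⟩⟩.
[[idea old] runs]: ⟨⟨t,⟨t,e⟩⟩,⟨t,⟨e,e⟩⟩⟩ with t — neither is a function whose domain matches the other; composition fails here.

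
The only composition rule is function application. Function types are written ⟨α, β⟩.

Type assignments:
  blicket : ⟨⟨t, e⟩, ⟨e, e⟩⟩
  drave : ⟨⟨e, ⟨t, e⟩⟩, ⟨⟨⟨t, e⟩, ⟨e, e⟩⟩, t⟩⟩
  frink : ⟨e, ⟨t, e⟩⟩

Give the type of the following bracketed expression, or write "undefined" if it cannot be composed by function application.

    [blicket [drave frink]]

[drave frink]: functor drave : ⟨⟨e, ⟨t, e⟩⟩, ⟨⟨⟨t, e⟩, ⟨e, e⟩⟩, t⟩⟩, argument frink : ⟨e, ⟨t, e⟩⟩; result ⟨⟨⟨t, e⟩, ⟨e, e⟩⟩, t⟩.
[blicket [drave frink]]: functor [drave frink] : ⟨⟨⟨t, e⟩, ⟨e, e⟩⟩, t⟩, argument blicket : ⟨⟨t, e⟩, ⟨e, e⟩⟩; result t.

t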